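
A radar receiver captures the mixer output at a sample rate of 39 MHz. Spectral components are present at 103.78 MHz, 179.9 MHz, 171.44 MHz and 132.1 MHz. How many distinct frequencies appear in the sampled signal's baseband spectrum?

3

fs/2 = 19.5 MHz.
103.78 MHz mod fs = 25.78 MHz.
25.78 MHz > fs/2 = 19.5 MHz, folds to fs − 25.78 MHz = 13.22 MHz.
179.9 MHz mod fs = 23.9 MHz.
23.9 MHz > fs/2 = 19.5 MHz, folds to fs − 23.9 MHz = 15.1 MHz.
171.44 MHz mod fs = 15.44 MHz.
15.44 MHz ≤ fs/2 = 19.5 MHz, appears at 15.44 MHz.
132.1 MHz mod fs = 15.1 MHz.
15.1 MHz ≤ fs/2 = 19.5 MHz, appears at 15.1 MHz.
Distinct values: {13.22 MHz, 15.1 MHz, 15.44 MHz} → 3.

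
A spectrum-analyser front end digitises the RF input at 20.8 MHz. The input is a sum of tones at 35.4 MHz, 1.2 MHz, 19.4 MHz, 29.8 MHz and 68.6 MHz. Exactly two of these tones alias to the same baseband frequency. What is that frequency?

fs/2 = 10.4 MHz.
35.4 MHz mod fs = 14.6 MHz.
14.6 MHz > fs/2 = 10.4 MHz, folds to fs − 14.6 MHz = 6.2 MHz.
1.2 MHz ≤ fs/2 = 10.4 MHz, passes unchanged.
19.4 MHz > fs/2 = 10.4 MHz, folds to fs − 19.4 MHz = 1.4 MHz.
29.8 MHz mod fs = 9 MHz.
9 MHz ≤ fs/2 = 10.4 MHz, appears at 9 MHz.
68.6 MHz mod fs = 6.2 MHz.
6.2 MHz ≤ fs/2 = 10.4 MHz, appears at 6.2 MHz.
35.4 MHz and 68.6 MHz both map to 6.2 MHz.

6.2 MHz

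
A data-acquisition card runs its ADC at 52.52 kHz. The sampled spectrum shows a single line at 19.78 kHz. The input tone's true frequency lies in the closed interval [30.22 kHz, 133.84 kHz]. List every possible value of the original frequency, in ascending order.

Frequencies that alias to 19.78 kHz are k·fs ± 19.78 kHz for integer k ≥ 0.
k=0: 19.78 kHz.
k=1: 32.74 kHz, 72.3 kHz.
k=2: 85.26 kHz, 124.82 kHz.
k=3: 137.78 kHz, 177.34 kHz.
Within [30.22 kHz, 133.84 kHz]: 32.74 kHz, 72.3 kHz, 85.26 kHz, 124.82 kHz.

32.74 kHz, 72.3 kHz, 85.26 kHz, 124.82 kHz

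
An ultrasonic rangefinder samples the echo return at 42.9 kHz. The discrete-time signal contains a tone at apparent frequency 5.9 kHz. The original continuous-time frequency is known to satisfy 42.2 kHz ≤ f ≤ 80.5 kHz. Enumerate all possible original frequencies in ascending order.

48.8 kHz, 79.9 kHz

Frequencies that alias to 5.9 kHz are k·fs ± 5.9 kHz for integer k ≥ 0.
k=0: 5.9 kHz.
k=1: 37 kHz, 48.8 kHz.
k=2: 79.9 kHz, 91.7 kHz.
k=3: 122.8 kHz, 134.6 kHz.
Within [42.2 kHz, 80.5 kHz]: 48.8 kHz, 79.9 kHz.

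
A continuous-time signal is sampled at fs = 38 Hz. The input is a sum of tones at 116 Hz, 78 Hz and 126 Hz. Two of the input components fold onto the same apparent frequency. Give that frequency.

fs/2 = 19 Hz.
116 Hz mod fs = 2 Hz.
2 Hz ≤ fs/2 = 19 Hz, appears at 2 Hz.
78 Hz mod fs = 2 Hz.
2 Hz ≤ fs/2 = 19 Hz, appears at 2 Hz.
126 Hz mod fs = 12 Hz.
12 Hz ≤ fs/2 = 19 Hz, appears at 12 Hz.
78 Hz and 116 Hz both map to 2 Hz.

2 Hz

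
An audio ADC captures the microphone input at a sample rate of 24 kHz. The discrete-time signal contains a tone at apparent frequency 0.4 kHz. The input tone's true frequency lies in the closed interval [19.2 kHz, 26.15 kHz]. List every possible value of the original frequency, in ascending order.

23.6 kHz, 24.4 kHz

Frequencies that alias to 0.4 kHz are k·fs ± 0.4 kHz for integer k ≥ 0.
k=0: 0.4 kHz.
k=1: 23.6 kHz, 24.4 kHz.
k=2: 47.6 kHz, 48.4 kHz.
Within [19.2 kHz, 26.15 kHz]: 23.6 kHz, 24.4 kHz.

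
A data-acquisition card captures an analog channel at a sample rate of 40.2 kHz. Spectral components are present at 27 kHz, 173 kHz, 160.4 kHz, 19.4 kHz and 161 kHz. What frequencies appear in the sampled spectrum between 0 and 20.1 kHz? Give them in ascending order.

fs/2 = 20.1 kHz.
27 kHz > fs/2 = 20.1 kHz, folds to fs − 27 kHz = 13.2 kHz.
173 kHz mod fs = 12.2 kHz.
12.2 kHz ≤ fs/2 = 20.1 kHz, appears at 12.2 kHz.
160.4 kHz mod fs = 39.8 kHz.
39.8 kHz > fs/2 = 20.1 kHz, folds to fs − 39.8 kHz = 0.4 kHz.
19.4 kHz ≤ fs/2 = 20.1 kHz, passes unchanged.
161 kHz mod fs = 0.2 kHz.
0.2 kHz ≤ fs/2 = 20.1 kHz, appears at 0.2 kHz.
Distinct values: {0.2 kHz, 0.4 kHz, 12.2 kHz, 13.2 kHz, 19.4 kHz}.

0.2 kHz, 0.4 kHz, 12.2 kHz, 13.2 kHz, 19.4 kHz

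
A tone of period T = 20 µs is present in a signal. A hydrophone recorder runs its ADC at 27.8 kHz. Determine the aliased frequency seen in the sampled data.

T = 20 µs → f = 1/T = 50 kHz.
50 kHz mod fs = 22.2 kHz.
22.2 kHz > fs/2 = 13.9 kHz, folds to fs − 22.2 kHz = 5.6 kHz.

5.6 kHz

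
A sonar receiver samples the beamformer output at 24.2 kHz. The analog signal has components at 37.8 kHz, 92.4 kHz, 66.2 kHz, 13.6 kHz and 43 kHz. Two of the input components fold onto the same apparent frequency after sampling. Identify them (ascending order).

fs/2 = 12.1 kHz.
37.8 kHz mod fs = 13.6 kHz.
13.6 kHz > fs/2 = 12.1 kHz, folds to fs − 13.6 kHz = 10.6 kHz.
92.4 kHz mod fs = 19.8 kHz.
19.8 kHz > fs/2 = 12.1 kHz, folds to fs − 19.8 kHz = 4.4 kHz.
66.2 kHz mod fs = 17.8 kHz.
17.8 kHz > fs/2 = 12.1 kHz, folds to fs − 17.8 kHz = 6.4 kHz.
13.6 kHz > fs/2 = 12.1 kHz, folds to fs − 13.6 kHz = 10.6 kHz.
43 kHz mod fs = 18.8 kHz.
18.8 kHz > fs/2 = 12.1 kHz, folds to fs − 18.8 kHz = 5.4 kHz.
13.6 kHz and 37.8 kHz both map to 10.6 kHz.

13.6 kHz, 37.8 kHz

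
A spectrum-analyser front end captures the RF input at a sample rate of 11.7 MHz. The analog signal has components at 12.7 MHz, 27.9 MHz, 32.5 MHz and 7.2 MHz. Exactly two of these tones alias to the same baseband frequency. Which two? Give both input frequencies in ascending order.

fs/2 = 5.85 MHz.
12.7 MHz mod fs = 1 MHz.
1 MHz ≤ fs/2 = 5.85 MHz, appears at 1 MHz.
27.9 MHz mod fs = 4.5 MHz.
4.5 MHz ≤ fs/2 = 5.85 MHz, appears at 4.5 MHz.
32.5 MHz mod fs = 9.1 MHz.
9.1 MHz > fs/2 = 5.85 MHz, folds to fs − 9.1 MHz = 2.6 MHz.
7.2 MHz > fs/2 = 5.85 MHz, folds to fs − 7.2 MHz = 4.5 MHz.
7.2 MHz and 27.9 MHz both map to 4.5 MHz.

7.2 MHz, 27.9 MHz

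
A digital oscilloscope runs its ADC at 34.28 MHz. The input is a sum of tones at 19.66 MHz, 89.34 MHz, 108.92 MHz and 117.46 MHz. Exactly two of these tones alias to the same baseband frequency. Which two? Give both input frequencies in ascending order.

fs/2 = 17.14 MHz.
19.66 MHz > fs/2 = 17.14 MHz, folds to fs − 19.66 MHz = 14.62 MHz.
89.34 MHz mod fs = 20.78 MHz.
20.78 MHz > fs/2 = 17.14 MHz, folds to fs − 20.78 MHz = 13.5 MHz.
108.92 MHz mod fs = 6.08 MHz.
6.08 MHz ≤ fs/2 = 17.14 MHz, appears at 6.08 MHz.
117.46 MHz mod fs = 14.62 MHz.
14.62 MHz ≤ fs/2 = 17.14 MHz, appears at 14.62 MHz.
19.66 MHz and 117.46 MHz both map to 14.62 MHz.

19.66 MHz, 117.46 MHz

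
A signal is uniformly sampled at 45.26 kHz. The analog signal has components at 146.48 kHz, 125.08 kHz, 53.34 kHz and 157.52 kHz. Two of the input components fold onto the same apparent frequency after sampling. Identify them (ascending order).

fs/2 = 22.63 kHz.
146.48 kHz mod fs = 10.7 kHz.
10.7 kHz ≤ fs/2 = 22.63 kHz, appears at 10.7 kHz.
125.08 kHz mod fs = 34.56 kHz.
34.56 kHz > fs/2 = 22.63 kHz, folds to fs − 34.56 kHz = 10.7 kHz.
53.34 kHz mod fs = 8.08 kHz.
8.08 kHz ≤ fs/2 = 22.63 kHz, appears at 8.08 kHz.
157.52 kHz mod fs = 21.74 kHz.
21.74 kHz ≤ fs/2 = 22.63 kHz, appears at 21.74 kHz.
125.08 kHz and 146.48 kHz both map to 10.7 kHz.

125.08 kHz, 146.48 kHz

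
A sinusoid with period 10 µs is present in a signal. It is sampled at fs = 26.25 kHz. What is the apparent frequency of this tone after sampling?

5 kHz

T = 10 µs → f = 1/T = 100 kHz.
100 kHz mod fs = 21.25 kHz.
21.25 kHz > fs/2 = 13.125 kHz, folds to fs − 21.25 kHz = 5 kHz.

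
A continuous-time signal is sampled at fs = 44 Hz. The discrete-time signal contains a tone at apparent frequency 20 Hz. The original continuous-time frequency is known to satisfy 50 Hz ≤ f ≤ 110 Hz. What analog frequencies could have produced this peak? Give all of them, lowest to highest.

Frequencies that alias to 20 Hz are k·fs ± 20 Hz for integer k ≥ 0.
k=0: 20 Hz.
k=1: 24 Hz, 64 Hz.
k=2: 68 Hz, 108 Hz.
k=3: 112 Hz, 152 Hz.
Within [50 Hz, 110 Hz]: 64 Hz, 68 Hz, 108 Hz.

64 Hz, 68 Hz, 108 Hz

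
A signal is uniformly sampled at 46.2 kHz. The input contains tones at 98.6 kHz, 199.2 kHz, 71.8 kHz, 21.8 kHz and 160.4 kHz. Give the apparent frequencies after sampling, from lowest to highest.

6.2 kHz, 14.4 kHz, 20.6 kHz, 21.8 kHz

fs/2 = 23.1 kHz.
98.6 kHz mod fs = 6.2 kHz.
6.2 kHz ≤ fs/2 = 23.1 kHz, appears at 6.2 kHz.
199.2 kHz mod fs = 14.4 kHz.
14.4 kHz ≤ fs/2 = 23.1 kHz, appears at 14.4 kHz.
71.8 kHz mod fs = 25.6 kHz.
25.6 kHz > fs/2 = 23.1 kHz, folds to fs − 25.6 kHz = 20.6 kHz.
21.8 kHz ≤ fs/2 = 23.1 kHz, passes unchanged.
160.4 kHz mod fs = 21.8 kHz.
21.8 kHz ≤ fs/2 = 23.1 kHz, appears at 21.8 kHz.
Distinct values: {6.2 kHz, 14.4 kHz, 20.6 kHz, 21.8 kHz}.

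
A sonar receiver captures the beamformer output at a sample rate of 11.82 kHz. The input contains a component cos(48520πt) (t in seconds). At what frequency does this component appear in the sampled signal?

ω = 48520π rad/s → f = ω/(2π) = 24260 Hz = 24.26 kHz.
24.26 kHz mod fs = 0.62 kHz.
0.62 kHz ≤ fs/2 = 5.91 kHz, appears at 0.62 kHz.

0.62 kHz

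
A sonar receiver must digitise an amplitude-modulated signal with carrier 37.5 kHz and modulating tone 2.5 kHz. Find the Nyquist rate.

80 kHz

AM sidebands sit at fc ± fm = 35 kHz and 40 kHz.
Highest-frequency component: 40 kHz.
Nyquist rate = 2 × 40 kHz = 80 kHz.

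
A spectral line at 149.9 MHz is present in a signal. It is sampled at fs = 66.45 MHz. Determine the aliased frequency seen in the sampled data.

149.9 MHz mod fs = 17 MHz.
17 MHz ≤ fs/2 = 33.225 MHz, appears at 17 MHz.

17 MHz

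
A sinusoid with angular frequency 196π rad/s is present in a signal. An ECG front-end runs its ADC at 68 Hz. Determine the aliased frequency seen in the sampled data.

ω = 196π rad/s → f = ω/(2π) = 98 Hz.
98 Hz mod fs = 30 Hz.
30 Hz ≤ fs/2 = 34 Hz, appears at 30 Hz.

30 Hz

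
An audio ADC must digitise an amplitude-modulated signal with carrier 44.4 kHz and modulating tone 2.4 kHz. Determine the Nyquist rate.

93.6 kHz

AM sidebands sit at fc ± fm = 42 kHz and 46.8 kHz.
Highest-frequency component: 46.8 kHz.
Nyquist rate = 2 × 46.8 kHz = 93.6 kHz.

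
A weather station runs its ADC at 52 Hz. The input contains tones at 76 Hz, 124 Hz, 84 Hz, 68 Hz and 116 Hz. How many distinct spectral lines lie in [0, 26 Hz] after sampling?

fs/2 = 26 Hz.
76 Hz mod fs = 24 Hz.
24 Hz ≤ fs/2 = 26 Hz, appears at 24 Hz.
124 Hz mod fs = 20 Hz.
20 Hz ≤ fs/2 = 26 Hz, appears at 20 Hz.
84 Hz mod fs = 32 Hz.
32 Hz > fs/2 = 26 Hz, folds to fs − 32 Hz = 20 Hz.
68 Hz mod fs = 16 Hz.
16 Hz ≤ fs/2 = 26 Hz, appears at 16 Hz.
116 Hz mod fs = 12 Hz.
12 Hz ≤ fs/2 = 26 Hz, appears at 12 Hz.
Distinct values: {12 Hz, 16 Hz, 20 Hz, 24 Hz} → 4.

4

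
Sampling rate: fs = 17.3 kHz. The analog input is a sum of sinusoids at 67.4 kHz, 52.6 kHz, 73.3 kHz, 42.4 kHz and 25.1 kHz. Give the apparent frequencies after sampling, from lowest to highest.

fs/2 = 8.65 kHz.
67.4 kHz mod fs = 15.5 kHz.
15.5 kHz > fs/2 = 8.65 kHz, folds to fs − 15.5 kHz = 1.8 kHz.
52.6 kHz mod fs = 0.7 kHz.
0.7 kHz ≤ fs/2 = 8.65 kHz, appears at 0.7 kHz.
73.3 kHz mod fs = 4.1 kHz.
4.1 kHz ≤ fs/2 = 8.65 kHz, appears at 4.1 kHz.
42.4 kHz mod fs = 7.8 kHz.
7.8 kHz ≤ fs/2 = 8.65 kHz, appears at 7.8 kHz.
25.1 kHz mod fs = 7.8 kHz.
7.8 kHz ≤ fs/2 = 8.65 kHz, appears at 7.8 kHz.
Distinct values: {0.7 kHz, 1.8 kHz, 4.1 kHz, 7.8 kHz}.

0.7 kHz, 1.8 kHz, 4.1 kHz, 7.8 kHz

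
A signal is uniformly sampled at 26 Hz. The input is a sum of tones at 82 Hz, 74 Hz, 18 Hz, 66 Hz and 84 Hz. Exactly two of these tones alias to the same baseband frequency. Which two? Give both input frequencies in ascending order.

fs/2 = 13 Hz.
82 Hz mod fs = 4 Hz.
4 Hz ≤ fs/2 = 13 Hz, appears at 4 Hz.
74 Hz mod fs = 22 Hz.
22 Hz > fs/2 = 13 Hz, folds to fs − 22 Hz = 4 Hz.
18 Hz > fs/2 = 13 Hz, folds to fs − 18 Hz = 8 Hz.
66 Hz mod fs = 14 Hz.
14 Hz > fs/2 = 13 Hz, folds to fs − 14 Hz = 12 Hz.
84 Hz mod fs = 6 Hz.
6 Hz ≤ fs/2 = 13 Hz, appears at 6 Hz.
74 Hz and 82 Hz both map to 4 Hz.

74 Hz, 82 Hz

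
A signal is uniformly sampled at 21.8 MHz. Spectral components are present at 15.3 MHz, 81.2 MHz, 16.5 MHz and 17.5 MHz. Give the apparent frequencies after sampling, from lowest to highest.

fs/2 = 10.9 MHz.
15.3 MHz > fs/2 = 10.9 MHz, folds to fs − 15.3 MHz = 6.5 MHz.
81.2 MHz mod fs = 15.8 MHz.
15.8 MHz > fs/2 = 10.9 MHz, folds to fs − 15.8 MHz = 6 MHz.
16.5 MHz > fs/2 = 10.9 MHz, folds to fs − 16.5 MHz = 5.3 MHz.
17.5 MHz > fs/2 = 10.9 MHz, folds to fs − 17.5 MHz = 4.3 MHz.
Distinct values: {4.3 MHz, 5.3 MHz, 6 MHz, 6.5 MHz}.

4.3 MHz, 5.3 MHz, 6 MHz, 6.5 MHz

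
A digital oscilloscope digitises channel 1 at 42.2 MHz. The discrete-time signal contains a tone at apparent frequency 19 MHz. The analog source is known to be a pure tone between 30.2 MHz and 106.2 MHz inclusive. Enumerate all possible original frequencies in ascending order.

61.2 MHz, 65.4 MHz, 103.4 MHz

Frequencies that alias to 19 MHz are k·fs ± 19 MHz for integer k ≥ 0.
k=0: 19 MHz.
k=1: 23.2 MHz, 61.2 MHz.
k=2: 65.4 MHz, 103.4 MHz.
k=3: 107.6 MHz, 145.6 MHz.
Within [30.2 MHz, 106.2 MHz]: 61.2 MHz, 65.4 MHz, 103.4 MHz.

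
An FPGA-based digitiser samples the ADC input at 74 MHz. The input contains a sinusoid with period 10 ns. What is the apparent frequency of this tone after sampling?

26 MHz

T = 10 ns → f = 1/T = 100 MHz.
100 MHz mod fs = 26 MHz.
26 MHz ≤ fs/2 = 37 MHz, appears at 26 MHz.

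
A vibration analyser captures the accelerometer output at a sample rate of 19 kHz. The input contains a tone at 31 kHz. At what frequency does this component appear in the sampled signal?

7 kHz

31 kHz mod fs = 12 kHz.
12 kHz > fs/2 = 9.5 kHz, folds to fs − 12 kHz = 7 kHz.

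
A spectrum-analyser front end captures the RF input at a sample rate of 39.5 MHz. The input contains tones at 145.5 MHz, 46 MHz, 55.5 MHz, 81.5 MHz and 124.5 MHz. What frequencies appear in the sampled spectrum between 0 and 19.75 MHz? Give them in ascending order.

fs/2 = 19.75 MHz.
145.5 MHz mod fs = 27 MHz.
27 MHz > fs/2 = 19.75 MHz, folds to fs − 27 MHz = 12.5 MHz.
46 MHz mod fs = 6.5 MHz.
6.5 MHz ≤ fs/2 = 19.75 MHz, appears at 6.5 MHz.
55.5 MHz mod fs = 16 MHz.
16 MHz ≤ fs/2 = 19.75 MHz, appears at 16 MHz.
81.5 MHz mod fs = 2.5 MHz.
2.5 MHz ≤ fs/2 = 19.75 MHz, appears at 2.5 MHz.
124.5 MHz mod fs = 6 MHz.
6 MHz ≤ fs/2 = 19.75 MHz, appears at 6 MHz.
Distinct values: {2.5 MHz, 6 MHz, 6.5 MHz, 12.5 MHz, 16 MHz}.

2.5 MHz, 6 MHz, 6.5 MHz, 12.5 MHz, 16 MHz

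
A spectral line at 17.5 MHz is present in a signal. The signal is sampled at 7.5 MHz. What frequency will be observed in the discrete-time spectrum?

2.5 MHz

17.5 MHz mod fs = 2.5 MHz.
2.5 MHz ≤ fs/2 = 3.75 MHz, appears at 2.5 MHz.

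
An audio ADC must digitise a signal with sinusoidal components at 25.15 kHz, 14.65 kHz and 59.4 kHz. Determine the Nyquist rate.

118.8 kHz

Highest-frequency component: 59.4 kHz.
Nyquist rate = 2 × 59.4 kHz = 118.8 kHz.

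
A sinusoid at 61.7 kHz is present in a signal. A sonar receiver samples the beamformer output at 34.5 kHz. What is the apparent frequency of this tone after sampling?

61.7 kHz mod fs = 27.2 kHz.
27.2 kHz > fs/2 = 17.25 kHz, folds to fs − 27.2 kHz = 7.3 kHz.

7.3 kHz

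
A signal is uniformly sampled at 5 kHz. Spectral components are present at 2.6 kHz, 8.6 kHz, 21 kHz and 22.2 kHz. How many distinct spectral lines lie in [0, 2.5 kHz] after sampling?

fs/2 = 2.5 kHz.
2.6 kHz > fs/2 = 2.5 kHz, folds to fs − 2.6 kHz = 2.4 kHz.
8.6 kHz mod fs = 3.6 kHz.
3.6 kHz > fs/2 = 2.5 kHz, folds to fs − 3.6 kHz = 1.4 kHz.
21 kHz mod fs = 1 kHz.
1 kHz ≤ fs/2 = 2.5 kHz, appears at 1 kHz.
22.2 kHz mod fs = 2.2 kHz.
2.2 kHz ≤ fs/2 = 2.5 kHz, appears at 2.2 kHz.
Distinct values: {1 kHz, 1.4 kHz, 2.2 kHz, 2.4 kHz} → 4.

4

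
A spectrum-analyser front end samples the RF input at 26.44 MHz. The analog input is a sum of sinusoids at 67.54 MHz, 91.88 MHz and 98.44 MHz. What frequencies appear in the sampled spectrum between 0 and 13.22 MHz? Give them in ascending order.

fs/2 = 13.22 MHz.
67.54 MHz mod fs = 14.66 MHz.
14.66 MHz > fs/2 = 13.22 MHz, folds to fs − 14.66 MHz = 11.78 MHz.
91.88 MHz mod fs = 12.56 MHz.
12.56 MHz ≤ fs/2 = 13.22 MHz, appears at 12.56 MHz.
98.44 MHz mod fs = 19.12 MHz.
19.12 MHz > fs/2 = 13.22 MHz, folds to fs − 19.12 MHz = 7.32 MHz.
Distinct values: {7.32 MHz, 11.78 MHz, 12.56 MHz}.

7.32 MHz, 11.78 MHz, 12.56 MHz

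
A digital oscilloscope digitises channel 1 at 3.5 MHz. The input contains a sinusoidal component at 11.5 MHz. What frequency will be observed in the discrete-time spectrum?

11.5 MHz mod fs = 1 MHz.
1 MHz ≤ fs/2 = 1.75 MHz, appears at 1 MHz.

1 MHz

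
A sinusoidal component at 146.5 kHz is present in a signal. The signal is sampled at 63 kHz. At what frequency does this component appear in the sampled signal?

146.5 kHz mod fs = 20.5 kHz.
20.5 kHz ≤ fs/2 = 31.5 kHz, appears at 20.5 kHz.

20.5 kHz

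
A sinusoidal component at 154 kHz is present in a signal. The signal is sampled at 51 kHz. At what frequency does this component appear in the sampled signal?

154 kHz mod fs = 1 kHz.
1 kHz ≤ fs/2 = 25.5 kHz, appears at 1 kHz.

1 kHz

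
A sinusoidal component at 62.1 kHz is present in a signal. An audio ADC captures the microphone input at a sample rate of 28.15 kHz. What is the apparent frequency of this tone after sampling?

62.1 kHz mod fs = 5.8 kHz.
5.8 kHz ≤ fs/2 = 14.075 kHz, appears at 5.8 kHz.

5.8 kHz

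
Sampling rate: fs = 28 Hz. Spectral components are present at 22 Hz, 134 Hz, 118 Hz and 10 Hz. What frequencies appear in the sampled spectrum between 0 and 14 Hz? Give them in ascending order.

fs/2 = 14 Hz.
22 Hz > fs/2 = 14 Hz, folds to fs − 22 Hz = 6 Hz.
134 Hz mod fs = 22 Hz.
22 Hz > fs/2 = 14 Hz, folds to fs − 22 Hz = 6 Hz.
118 Hz mod fs = 6 Hz.
6 Hz ≤ fs/2 = 14 Hz, appears at 6 Hz.
10 Hz ≤ fs/2 = 14 Hz, passes unchanged.
Distinct values: {6 Hz, 10 Hz}.

6 Hz, 10 Hz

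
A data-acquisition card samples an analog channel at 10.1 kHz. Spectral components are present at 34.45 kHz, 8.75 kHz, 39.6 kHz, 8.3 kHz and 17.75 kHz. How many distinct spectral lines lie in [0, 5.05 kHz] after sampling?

5

fs/2 = 5.05 kHz.
34.45 kHz mod fs = 4.15 kHz.
4.15 kHz ≤ fs/2 = 5.05 kHz, appears at 4.15 kHz.
8.75 kHz > fs/2 = 5.05 kHz, folds to fs − 8.75 kHz = 1.35 kHz.
39.6 kHz mod fs = 9.3 kHz.
9.3 kHz > fs/2 = 5.05 kHz, folds to fs − 9.3 kHz = 0.8 kHz.
8.3 kHz > fs/2 = 5.05 kHz, folds to fs − 8.3 kHz = 1.8 kHz.
17.75 kHz mod fs = 7.65 kHz.
7.65 kHz > fs/2 = 5.05 kHz, folds to fs − 7.65 kHz = 2.45 kHz.
Distinct values: {0.8 kHz, 1.35 kHz, 1.8 kHz, 2.45 kHz, 4.15 kHz} → 5.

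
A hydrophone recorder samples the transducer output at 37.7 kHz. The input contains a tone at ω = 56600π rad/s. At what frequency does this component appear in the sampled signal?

ω = 56600π rad/s → f = ω/(2π) = 28300 Hz = 28.3 kHz.
28.3 kHz > fs/2 = 18.85 kHz, folds to fs − 28.3 kHz = 9.4 kHz.

9.4 kHz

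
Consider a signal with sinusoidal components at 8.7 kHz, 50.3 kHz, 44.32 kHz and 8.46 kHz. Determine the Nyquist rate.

Highest-frequency component: 50.3 kHz.
Nyquist rate = 2 × 50.3 kHz = 100.6 kHz.

100.6 kHz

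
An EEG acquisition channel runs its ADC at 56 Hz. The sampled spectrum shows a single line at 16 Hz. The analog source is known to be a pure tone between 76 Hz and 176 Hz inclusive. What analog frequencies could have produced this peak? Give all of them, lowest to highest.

96 Hz, 128 Hz, 152 Hz

Frequencies that alias to 16 Hz are k·fs ± 16 Hz for integer k ≥ 0.
k=0: 16 Hz.
k=1: 40 Hz, 72 Hz.
k=2: 96 Hz, 128 Hz.
k=3: 152 Hz, 184 Hz.
k=4: 208 Hz, 240 Hz.
Within [76 Hz, 176 Hz]: 96 Hz, 128 Hz, 152 Hz.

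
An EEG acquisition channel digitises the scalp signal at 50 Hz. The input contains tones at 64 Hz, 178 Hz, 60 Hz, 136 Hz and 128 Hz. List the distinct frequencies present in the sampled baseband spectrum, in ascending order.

fs/2 = 25 Hz.
64 Hz mod fs = 14 Hz.
14 Hz ≤ fs/2 = 25 Hz, appears at 14 Hz.
178 Hz mod fs = 28 Hz.
28 Hz > fs/2 = 25 Hz, folds to fs − 28 Hz = 22 Hz.
60 Hz mod fs = 10 Hz.
10 Hz ≤ fs/2 = 25 Hz, appears at 10 Hz.
136 Hz mod fs = 36 Hz.
36 Hz > fs/2 = 25 Hz, folds to fs − 36 Hz = 14 Hz.
128 Hz mod fs = 28 Hz.
28 Hz > fs/2 = 25 Hz, folds to fs − 28 Hz = 22 Hz.
Distinct values: {10 Hz, 14 Hz, 22 Hz}.

10 Hz, 14 Hz, 22 Hz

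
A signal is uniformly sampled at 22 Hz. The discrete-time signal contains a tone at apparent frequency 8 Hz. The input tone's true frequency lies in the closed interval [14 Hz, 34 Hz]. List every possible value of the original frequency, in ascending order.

Frequencies that alias to 8 Hz are k·fs ± 8 Hz for integer k ≥ 0.
k=0: 8 Hz.
k=1: 14 Hz, 30 Hz.
k=2: 36 Hz, 52 Hz.
Within [14 Hz, 34 Hz]: 14 Hz, 30 Hz.

14 Hz, 30 Hz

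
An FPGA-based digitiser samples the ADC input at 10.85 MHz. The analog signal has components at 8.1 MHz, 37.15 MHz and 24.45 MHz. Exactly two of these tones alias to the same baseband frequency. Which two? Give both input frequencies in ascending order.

8.1 MHz, 24.45 MHz

fs/2 = 5.425 MHz.
8.1 MHz > fs/2 = 5.425 MHz, folds to fs − 8.1 MHz = 2.75 MHz.
37.15 MHz mod fs = 4.6 MHz.
4.6 MHz ≤ fs/2 = 5.425 MHz, appears at 4.6 MHz.
24.45 MHz mod fs = 2.75 MHz.
2.75 MHz ≤ fs/2 = 5.425 MHz, appears at 2.75 MHz.
8.1 MHz and 24.45 MHz both map to 2.75 MHz.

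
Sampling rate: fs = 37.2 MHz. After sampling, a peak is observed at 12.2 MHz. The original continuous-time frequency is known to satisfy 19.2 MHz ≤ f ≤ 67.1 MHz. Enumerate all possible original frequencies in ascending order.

25 MHz, 49.4 MHz, 62.2 MHz

Frequencies that alias to 12.2 MHz are k·fs ± 12.2 MHz for integer k ≥ 0.
k=0: 12.2 MHz.
k=1: 25 MHz, 49.4 MHz.
k=2: 62.2 MHz, 86.6 MHz.
k=3: 99.4 MHz, 123.8 MHz.
Within [19.2 MHz, 67.1 MHz]: 25 MHz, 49.4 MHz, 62.2 MHz.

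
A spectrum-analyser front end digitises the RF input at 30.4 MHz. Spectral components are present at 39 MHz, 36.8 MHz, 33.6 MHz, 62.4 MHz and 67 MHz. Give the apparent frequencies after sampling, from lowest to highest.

1.6 MHz, 3.2 MHz, 6.2 MHz, 6.4 MHz, 8.6 MHz

fs/2 = 15.2 MHz.
39 MHz mod fs = 8.6 MHz.
8.6 MHz ≤ fs/2 = 15.2 MHz, appears at 8.6 MHz.
36.8 MHz mod fs = 6.4 MHz.
6.4 MHz ≤ fs/2 = 15.2 MHz, appears at 6.4 MHz.
33.6 MHz mod fs = 3.2 MHz.
3.2 MHz ≤ fs/2 = 15.2 MHz, appears at 3.2 MHz.
62.4 MHz mod fs = 1.6 MHz.
1.6 MHz ≤ fs/2 = 15.2 MHz, appears at 1.6 MHz.
67 MHz mod fs = 6.2 MHz.
6.2 MHz ≤ fs/2 = 15.2 MHz, appears at 6.2 MHz.
Distinct values: {1.6 MHz, 3.2 MHz, 6.2 MHz, 6.4 MHz, 8.6 MHz}.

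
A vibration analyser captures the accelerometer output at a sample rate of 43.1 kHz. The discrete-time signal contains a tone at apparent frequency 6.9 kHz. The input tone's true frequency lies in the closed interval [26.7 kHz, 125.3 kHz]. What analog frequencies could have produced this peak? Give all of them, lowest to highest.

Frequencies that alias to 6.9 kHz are k·fs ± 6.9 kHz for integer k ≥ 0.
k=0: 6.9 kHz.
k=1: 36.2 kHz, 50 kHz.
k=2: 79.3 kHz, 93.1 kHz.
k=3: 122.4 kHz, 136.2 kHz.
k=4: 165.5 kHz, 179.3 kHz.
Within [26.7 kHz, 125.3 kHz]: 36.2 kHz, 50 kHz, 79.3 kHz, 93.1 kHz, 122.4 kHz.

36.2 kHz, 50 kHz, 79.3 kHz, 93.1 kHz, 122.4 kHz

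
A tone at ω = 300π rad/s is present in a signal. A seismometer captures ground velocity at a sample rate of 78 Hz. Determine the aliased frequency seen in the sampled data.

6 Hz

ω = 300π rad/s → f = ω/(2π) = 150 Hz.
150 Hz mod fs = 72 Hz.
72 Hz > fs/2 = 39 Hz, folds to fs − 72 Hz = 6 Hz.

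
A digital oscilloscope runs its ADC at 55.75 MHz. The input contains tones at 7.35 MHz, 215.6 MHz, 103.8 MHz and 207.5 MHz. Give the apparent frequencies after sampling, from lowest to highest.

7.35 MHz, 7.4 MHz, 7.7 MHz, 15.5 MHz

fs/2 = 27.875 MHz.
7.35 MHz ≤ fs/2 = 27.875 MHz, passes unchanged.
215.6 MHz mod fs = 48.35 MHz.
48.35 MHz > fs/2 = 27.875 MHz, folds to fs − 48.35 MHz = 7.4 MHz.
103.8 MHz mod fs = 48.05 MHz.
48.05 MHz > fs/2 = 27.875 MHz, folds to fs − 48.05 MHz = 7.7 MHz.
207.5 MHz mod fs = 40.25 MHz.
40.25 MHz > fs/2 = 27.875 MHz, folds to fs − 40.25 MHz = 15.5 MHz.
Distinct values: {7.35 MHz, 7.4 MHz, 7.7 MHz, 15.5 MHz}.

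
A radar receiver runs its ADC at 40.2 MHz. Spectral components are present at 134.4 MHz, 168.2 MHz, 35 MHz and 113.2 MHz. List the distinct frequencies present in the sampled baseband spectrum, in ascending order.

5.2 MHz, 7.4 MHz, 13.8 MHz

fs/2 = 20.1 MHz.
134.4 MHz mod fs = 13.8 MHz.
13.8 MHz ≤ fs/2 = 20.1 MHz, appears at 13.8 MHz.
168.2 MHz mod fs = 7.4 MHz.
7.4 MHz ≤ fs/2 = 20.1 MHz, appears at 7.4 MHz.
35 MHz > fs/2 = 20.1 MHz, folds to fs − 35 MHz = 5.2 MHz.
113.2 MHz mod fs = 32.8 MHz.
32.8 MHz > fs/2 = 20.1 MHz, folds to fs − 32.8 MHz = 7.4 MHz.
Distinct values: {5.2 MHz, 7.4 MHz, 13.8 MHz}.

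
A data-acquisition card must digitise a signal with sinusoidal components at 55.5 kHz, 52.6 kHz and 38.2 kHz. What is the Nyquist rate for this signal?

111 kHz

Highest-frequency component: 55.5 kHz.
Nyquist rate = 2 × 55.5 kHz = 111 kHz.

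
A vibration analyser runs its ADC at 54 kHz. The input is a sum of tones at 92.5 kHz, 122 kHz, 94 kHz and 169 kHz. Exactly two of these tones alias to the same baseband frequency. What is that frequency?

14 kHz

fs/2 = 27 kHz.
92.5 kHz mod fs = 38.5 kHz.
38.5 kHz > fs/2 = 27 kHz, folds to fs − 38.5 kHz = 15.5 kHz.
122 kHz mod fs = 14 kHz.
14 kHz ≤ fs/2 = 27 kHz, appears at 14 kHz.
94 kHz mod fs = 40 kHz.
40 kHz > fs/2 = 27 kHz, folds to fs − 40 kHz = 14 kHz.
169 kHz mod fs = 7 kHz.
7 kHz ≤ fs/2 = 27 kHz, appears at 7 kHz.
94 kHz and 122 kHz both map to 14 kHz.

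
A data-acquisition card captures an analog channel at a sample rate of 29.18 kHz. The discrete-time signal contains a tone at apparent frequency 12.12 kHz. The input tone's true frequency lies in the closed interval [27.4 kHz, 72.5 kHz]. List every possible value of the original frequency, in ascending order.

Frequencies that alias to 12.12 kHz are k·fs ± 12.12 kHz for integer k ≥ 0.
k=0: 12.12 kHz.
k=1: 17.06 kHz, 41.3 kHz.
k=2: 46.24 kHz, 70.48 kHz.
k=3: 75.42 kHz, 99.66 kHz.
Within [27.4 kHz, 72.5 kHz]: 41.3 kHz, 46.24 kHz, 70.48 kHz.

41.3 kHz, 46.24 kHz, 70.48 kHz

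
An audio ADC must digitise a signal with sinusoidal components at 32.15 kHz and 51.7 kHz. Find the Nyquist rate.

103.4 kHz

Highest-frequency component: 51.7 kHz.
Nyquist rate = 2 × 51.7 kHz = 103.4 kHz.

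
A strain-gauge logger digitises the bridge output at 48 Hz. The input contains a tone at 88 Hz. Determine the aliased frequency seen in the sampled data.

8 Hz

88 Hz mod fs = 40 Hz.
40 Hz > fs/2 = 24 Hz, folds to fs − 40 Hz = 8 Hz.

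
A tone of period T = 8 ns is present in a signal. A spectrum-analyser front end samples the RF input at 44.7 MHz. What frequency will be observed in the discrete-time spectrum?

9.1 MHz

T = 8 ns → f = 1/T = 125 MHz.
125 MHz mod fs = 35.6 MHz.
35.6 MHz > fs/2 = 22.35 MHz, folds to fs − 35.6 MHz = 9.1 MHz.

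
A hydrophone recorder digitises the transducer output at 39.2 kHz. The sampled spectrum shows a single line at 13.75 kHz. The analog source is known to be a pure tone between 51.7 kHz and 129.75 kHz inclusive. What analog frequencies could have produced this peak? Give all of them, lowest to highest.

Frequencies that alias to 13.75 kHz are k·fs ± 13.75 kHz for integer k ≥ 0.
k=0: 13.75 kHz.
k=1: 25.45 kHz, 52.95 kHz.
k=2: 64.65 kHz, 92.15 kHz.
k=3: 103.85 kHz, 131.35 kHz.
k=4: 143.05 kHz, 170.55 kHz.
Within [51.7 kHz, 129.75 kHz]: 52.95 kHz, 64.65 kHz, 92.15 kHz, 103.85 kHz.

52.95 kHz, 64.65 kHz, 92.15 kHz, 103.85 kHz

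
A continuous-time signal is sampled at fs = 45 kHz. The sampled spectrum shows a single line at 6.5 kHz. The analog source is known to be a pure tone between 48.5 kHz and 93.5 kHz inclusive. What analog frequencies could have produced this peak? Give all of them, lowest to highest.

51.5 kHz, 83.5 kHz

Frequencies that alias to 6.5 kHz are k·fs ± 6.5 kHz for integer k ≥ 0.
k=0: 6.5 kHz.
k=1: 38.5 kHz, 51.5 kHz.
k=2: 83.5 kHz, 96.5 kHz.
k=3: 128.5 kHz, 141.5 kHz.
Within [48.5 kHz, 93.5 kHz]: 51.5 kHz, 83.5 kHz.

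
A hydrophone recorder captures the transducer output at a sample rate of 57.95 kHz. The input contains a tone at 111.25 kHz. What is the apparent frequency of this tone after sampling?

4.65 kHz

111.25 kHz mod fs = 53.3 kHz.
53.3 kHz > fs/2 = 28.975 kHz, folds to fs − 53.3 kHz = 4.65 kHz.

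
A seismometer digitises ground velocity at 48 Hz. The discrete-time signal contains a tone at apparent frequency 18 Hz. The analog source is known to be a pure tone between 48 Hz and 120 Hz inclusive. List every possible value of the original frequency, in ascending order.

66 Hz, 78 Hz, 114 Hz

Frequencies that alias to 18 Hz are k·fs ± 18 Hz for integer k ≥ 0.
k=0: 18 Hz.
k=1: 30 Hz, 66 Hz.
k=2: 78 Hz, 114 Hz.
k=3: 126 Hz, 162 Hz.
Within [48 Hz, 120 Hz]: 66 Hz, 78 Hz, 114 Hz.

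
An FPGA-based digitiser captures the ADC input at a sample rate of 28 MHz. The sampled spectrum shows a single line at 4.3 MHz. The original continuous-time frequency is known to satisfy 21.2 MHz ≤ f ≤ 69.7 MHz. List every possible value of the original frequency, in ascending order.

23.7 MHz, 32.3 MHz, 51.7 MHz, 60.3 MHz

Frequencies that alias to 4.3 MHz are k·fs ± 4.3 MHz for integer k ≥ 0.
k=0: 4.3 MHz.
k=1: 23.7 MHz, 32.3 MHz.
k=2: 51.7 MHz, 60.3 MHz.
k=3: 79.7 MHz, 88.3 MHz.
Within [21.2 MHz, 69.7 MHz]: 23.7 MHz, 32.3 MHz, 51.7 MHz, 60.3 MHz.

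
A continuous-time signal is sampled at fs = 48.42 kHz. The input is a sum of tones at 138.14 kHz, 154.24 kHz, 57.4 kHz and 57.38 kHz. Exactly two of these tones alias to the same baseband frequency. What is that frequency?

8.98 kHz

fs/2 = 24.21 kHz.
138.14 kHz mod fs = 41.3 kHz.
41.3 kHz > fs/2 = 24.21 kHz, folds to fs − 41.3 kHz = 7.12 kHz.
154.24 kHz mod fs = 8.98 kHz.
8.98 kHz ≤ fs/2 = 24.21 kHz, appears at 8.98 kHz.
57.4 kHz mod fs = 8.98 kHz.
8.98 kHz ≤ fs/2 = 24.21 kHz, appears at 8.98 kHz.
57.38 kHz mod fs = 8.96 kHz.
8.96 kHz ≤ fs/2 = 24.21 kHz, appears at 8.96 kHz.
57.4 kHz and 154.24 kHz both map to 8.98 kHz.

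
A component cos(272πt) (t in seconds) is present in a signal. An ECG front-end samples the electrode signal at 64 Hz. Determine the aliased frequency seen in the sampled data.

8 Hz

ω = 272π rad/s → f = ω/(2π) = 136 Hz.
136 Hz mod fs = 8 Hz.
8 Hz ≤ fs/2 = 32 Hz, appears at 8 Hz.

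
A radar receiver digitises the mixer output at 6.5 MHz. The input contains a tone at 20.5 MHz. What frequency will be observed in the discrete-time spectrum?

1 MHz

20.5 MHz mod fs = 1 MHz.
1 MHz ≤ fs/2 = 3.25 MHz, appears at 1 MHz.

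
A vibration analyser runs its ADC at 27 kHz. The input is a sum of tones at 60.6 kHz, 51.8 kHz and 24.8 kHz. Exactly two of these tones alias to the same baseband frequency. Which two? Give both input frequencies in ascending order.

fs/2 = 13.5 kHz.
60.6 kHz mod fs = 6.6 kHz.
6.6 kHz ≤ fs/2 = 13.5 kHz, appears at 6.6 kHz.
51.8 kHz mod fs = 24.8 kHz.
24.8 kHz > fs/2 = 13.5 kHz, folds to fs − 24.8 kHz = 2.2 kHz.
24.8 kHz > fs/2 = 13.5 kHz, folds to fs − 24.8 kHz = 2.2 kHz.
24.8 kHz and 51.8 kHz both map to 2.2 kHz.

24.8 kHz, 51.8 kHz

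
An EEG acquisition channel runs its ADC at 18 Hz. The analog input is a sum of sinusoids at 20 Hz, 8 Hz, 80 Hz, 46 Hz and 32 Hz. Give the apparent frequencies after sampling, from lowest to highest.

2 Hz, 4 Hz, 8 Hz

fs/2 = 9 Hz.
20 Hz mod fs = 2 Hz.
2 Hz ≤ fs/2 = 9 Hz, appears at 2 Hz.
8 Hz ≤ fs/2 = 9 Hz, passes unchanged.
80 Hz mod fs = 8 Hz.
8 Hz ≤ fs/2 = 9 Hz, appears at 8 Hz.
46 Hz mod fs = 10 Hz.
10 Hz > fs/2 = 9 Hz, folds to fs − 10 Hz = 8 Hz.
32 Hz mod fs = 14 Hz.
14 Hz > fs/2 = 9 Hz, folds to fs − 14 Hz = 4 Hz.
Distinct values: {2 Hz, 4 Hz, 8 Hz}.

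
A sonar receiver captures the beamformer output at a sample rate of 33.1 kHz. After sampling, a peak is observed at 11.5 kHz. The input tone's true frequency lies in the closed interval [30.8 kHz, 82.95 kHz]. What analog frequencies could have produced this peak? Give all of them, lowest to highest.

Frequencies that alias to 11.5 kHz are k·fs ± 11.5 kHz for integer k ≥ 0.
k=0: 11.5 kHz.
k=1: 21.6 kHz, 44.6 kHz.
k=2: 54.7 kHz, 77.7 kHz.
k=3: 87.8 kHz, 110.8 kHz.
Within [30.8 kHz, 82.95 kHz]: 44.6 kHz, 54.7 kHz, 77.7 kHz.

44.6 kHz, 54.7 kHz, 77.7 kHz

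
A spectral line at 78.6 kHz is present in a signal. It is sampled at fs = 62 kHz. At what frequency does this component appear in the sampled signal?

78.6 kHz mod fs = 16.6 kHz.
16.6 kHz ≤ fs/2 = 31 kHz, appears at 16.6 kHz.

16.6 kHz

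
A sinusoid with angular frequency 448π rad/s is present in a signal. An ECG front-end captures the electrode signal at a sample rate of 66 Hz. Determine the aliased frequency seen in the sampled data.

26 Hz

ω = 448π rad/s → f = ω/(2π) = 224 Hz.
224 Hz mod fs = 26 Hz.
26 Hz ≤ fs/2 = 33 Hz, appears at 26 Hz.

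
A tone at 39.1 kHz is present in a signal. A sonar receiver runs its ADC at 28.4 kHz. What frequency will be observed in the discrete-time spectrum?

10.7 kHz

39.1 kHz mod fs = 10.7 kHz.
10.7 kHz ≤ fs/2 = 14.2 kHz, appears at 10.7 kHz.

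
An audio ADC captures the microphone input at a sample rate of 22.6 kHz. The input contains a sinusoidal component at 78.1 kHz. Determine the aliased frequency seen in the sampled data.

10.3 kHz

78.1 kHz mod fs = 10.3 kHz.
10.3 kHz ≤ fs/2 = 11.3 kHz, appears at 10.3 kHz.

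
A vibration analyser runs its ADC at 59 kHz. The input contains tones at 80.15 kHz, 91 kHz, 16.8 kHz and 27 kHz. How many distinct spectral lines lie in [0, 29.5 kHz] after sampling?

3

fs/2 = 29.5 kHz.
80.15 kHz mod fs = 21.15 kHz.
21.15 kHz ≤ fs/2 = 29.5 kHz, appears at 21.15 kHz.
91 kHz mod fs = 32 kHz.
32 kHz > fs/2 = 29.5 kHz, folds to fs − 32 kHz = 27 kHz.
16.8 kHz ≤ fs/2 = 29.5 kHz, passes unchanged.
27 kHz ≤ fs/2 = 29.5 kHz, passes unchanged.
Distinct values: {16.8 kHz, 21.15 kHz, 27 kHz} → 3.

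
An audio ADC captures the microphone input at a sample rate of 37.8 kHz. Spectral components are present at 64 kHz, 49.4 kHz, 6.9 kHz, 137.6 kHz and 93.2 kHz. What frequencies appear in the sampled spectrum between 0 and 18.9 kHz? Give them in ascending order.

fs/2 = 18.9 kHz.
64 kHz mod fs = 26.2 kHz.
26.2 kHz > fs/2 = 18.9 kHz, folds to fs − 26.2 kHz = 11.6 kHz.
49.4 kHz mod fs = 11.6 kHz.
11.6 kHz ≤ fs/2 = 18.9 kHz, appears at 11.6 kHz.
6.9 kHz ≤ fs/2 = 18.9 kHz, passes unchanged.
137.6 kHz mod fs = 24.2 kHz.
24.2 kHz > fs/2 = 18.9 kHz, folds to fs − 24.2 kHz = 13.6 kHz.
93.2 kHz mod fs = 17.6 kHz.
17.6 kHz ≤ fs/2 = 18.9 kHz, appears at 17.6 kHz.
Distinct values: {6.9 kHz, 11.6 kHz, 13.6 kHz, 17.6 kHz}.

6.9 kHz, 11.6 kHz, 13.6 kHz, 17.6 kHz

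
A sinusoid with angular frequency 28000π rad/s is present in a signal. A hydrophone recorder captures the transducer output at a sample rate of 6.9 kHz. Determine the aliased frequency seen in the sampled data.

ω = 28000π rad/s → f = ω/(2π) = 14000 Hz = 14 kHz.
14 kHz mod fs = 0.2 kHz.
0.2 kHz ≤ fs/2 = 3.45 kHz, appears at 0.2 kHz.

0.2 kHz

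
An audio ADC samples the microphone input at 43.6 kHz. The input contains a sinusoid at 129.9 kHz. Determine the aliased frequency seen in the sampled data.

129.9 kHz mod fs = 42.7 kHz.
42.7 kHz > fs/2 = 21.8 kHz, folds to fs − 42.7 kHz = 0.9 kHz.

0.9 kHz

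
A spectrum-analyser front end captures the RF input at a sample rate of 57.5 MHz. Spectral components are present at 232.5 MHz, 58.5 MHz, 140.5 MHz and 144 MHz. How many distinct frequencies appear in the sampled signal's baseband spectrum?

fs/2 = 28.75 MHz.
232.5 MHz mod fs = 2.5 MHz.
2.5 MHz ≤ fs/2 = 28.75 MHz, appears at 2.5 MHz.
58.5 MHz mod fs = 1 MHz.
1 MHz ≤ fs/2 = 28.75 MHz, appears at 1 MHz.
140.5 MHz mod fs = 25.5 MHz.
25.5 MHz ≤ fs/2 = 28.75 MHz, appears at 25.5 MHz.
144 MHz mod fs = 29 MHz.
29 MHz > fs/2 = 28.75 MHz, folds to fs − 29 MHz = 28.5 MHz.
Distinct values: {1 MHz, 2.5 MHz, 25.5 MHz, 28.5 MHz} → 4.

4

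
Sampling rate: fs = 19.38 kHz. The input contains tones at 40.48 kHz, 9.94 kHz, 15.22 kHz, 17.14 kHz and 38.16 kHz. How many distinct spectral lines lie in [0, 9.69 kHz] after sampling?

5

fs/2 = 9.69 kHz.
40.48 kHz mod fs = 1.72 kHz.
1.72 kHz ≤ fs/2 = 9.69 kHz, appears at 1.72 kHz.
9.94 kHz > fs/2 = 9.69 kHz, folds to fs − 9.94 kHz = 9.44 kHz.
15.22 kHz > fs/2 = 9.69 kHz, folds to fs − 15.22 kHz = 4.16 kHz.
17.14 kHz > fs/2 = 9.69 kHz, folds to fs − 17.14 kHz = 2.24 kHz.
38.16 kHz mod fs = 18.78 kHz.
18.78 kHz > fs/2 = 9.69 kHz, folds to fs − 18.78 kHz = 0.6 kHz.
Distinct values: {0.6 kHz, 1.72 kHz, 2.24 kHz, 4.16 kHz, 9.44 kHz} → 5.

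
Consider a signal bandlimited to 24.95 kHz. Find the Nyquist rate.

Nyquist rate = 2 × 24.95 kHz = 49.9 kHz.

49.9 kHz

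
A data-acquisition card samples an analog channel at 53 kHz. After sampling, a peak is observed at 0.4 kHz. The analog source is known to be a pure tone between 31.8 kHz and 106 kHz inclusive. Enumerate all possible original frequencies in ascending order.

52.6 kHz, 53.4 kHz, 105.6 kHz

Frequencies that alias to 0.4 kHz are k·fs ± 0.4 kHz for integer k ≥ 0.
k=0: 0.4 kHz.
k=1: 52.6 kHz, 53.4 kHz.
k=2: 105.6 kHz, 106.4 kHz.
k=3: 158.6 kHz, 159.4 kHz.
Within [31.8 kHz, 106 kHz]: 52.6 kHz, 53.4 kHz, 105.6 kHz.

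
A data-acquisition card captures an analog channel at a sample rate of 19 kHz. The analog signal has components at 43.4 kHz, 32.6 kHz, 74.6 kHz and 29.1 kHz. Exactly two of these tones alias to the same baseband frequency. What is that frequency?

5.4 kHz

fs/2 = 9.5 kHz.
43.4 kHz mod fs = 5.4 kHz.
5.4 kHz ≤ fs/2 = 9.5 kHz, appears at 5.4 kHz.
32.6 kHz mod fs = 13.6 kHz.
13.6 kHz > fs/2 = 9.5 kHz, folds to fs − 13.6 kHz = 5.4 kHz.
74.6 kHz mod fs = 17.6 kHz.
17.6 kHz > fs/2 = 9.5 kHz, folds to fs − 17.6 kHz = 1.4 kHz.
29.1 kHz mod fs = 10.1 kHz.
10.1 kHz > fs/2 = 9.5 kHz, folds to fs − 10.1 kHz = 8.9 kHz.
32.6 kHz and 43.4 kHz both map to 5.4 kHz.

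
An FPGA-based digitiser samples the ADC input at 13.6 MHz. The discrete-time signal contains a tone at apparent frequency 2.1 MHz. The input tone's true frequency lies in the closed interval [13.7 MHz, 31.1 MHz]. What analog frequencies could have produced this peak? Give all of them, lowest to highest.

15.7 MHz, 25.1 MHz, 29.3 MHz

Frequencies that alias to 2.1 MHz are k·fs ± 2.1 MHz for integer k ≥ 0.
k=0: 2.1 MHz.
k=1: 11.5 MHz, 15.7 MHz.
k=2: 25.1 MHz, 29.3 MHz.
k=3: 38.7 MHz, 42.9 MHz.
Within [13.7 MHz, 31.1 MHz]: 15.7 MHz, 25.1 MHz, 29.3 MHz.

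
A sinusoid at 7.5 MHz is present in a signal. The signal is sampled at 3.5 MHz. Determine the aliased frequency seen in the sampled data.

0.5 MHz

7.5 MHz mod fs = 0.5 MHz.
0.5 MHz ≤ fs/2 = 1.75 MHz, appears at 0.5 MHz.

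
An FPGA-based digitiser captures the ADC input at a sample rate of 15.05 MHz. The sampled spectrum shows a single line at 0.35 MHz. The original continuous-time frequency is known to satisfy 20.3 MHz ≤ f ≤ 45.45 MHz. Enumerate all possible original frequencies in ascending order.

29.75 MHz, 30.45 MHz, 44.8 MHz

Frequencies that alias to 0.35 MHz are k·fs ± 0.35 MHz for integer k ≥ 0.
k=0: 0.35 MHz.
k=1: 14.7 MHz, 15.4 MHz.
k=2: 29.75 MHz, 30.45 MHz.
k=3: 44.8 MHz, 45.5 MHz.
k=4: 59.85 MHz, 60.55 MHz.
Within [20.3 MHz, 45.45 MHz]: 29.75 MHz, 30.45 MHz, 44.8 MHz.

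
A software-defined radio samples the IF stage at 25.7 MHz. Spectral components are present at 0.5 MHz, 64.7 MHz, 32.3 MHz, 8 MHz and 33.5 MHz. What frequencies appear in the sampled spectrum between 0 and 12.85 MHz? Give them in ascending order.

0.5 MHz, 6.6 MHz, 7.8 MHz, 8 MHz, 12.4 MHz

fs/2 = 12.85 MHz.
0.5 MHz ≤ fs/2 = 12.85 MHz, passes unchanged.
64.7 MHz mod fs = 13.3 MHz.
13.3 MHz > fs/2 = 12.85 MHz, folds to fs − 13.3 MHz = 12.4 MHz.
32.3 MHz mod fs = 6.6 MHz.
6.6 MHz ≤ fs/2 = 12.85 MHz, appears at 6.6 MHz.
8 MHz ≤ fs/2 = 12.85 MHz, passes unchanged.
33.5 MHz mod fs = 7.8 MHz.
7.8 MHz ≤ fs/2 = 12.85 MHz, appears at 7.8 MHz.
Distinct values: {0.5 MHz, 6.6 MHz, 7.8 MHz, 8 MHz, 12.4 MHz}.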